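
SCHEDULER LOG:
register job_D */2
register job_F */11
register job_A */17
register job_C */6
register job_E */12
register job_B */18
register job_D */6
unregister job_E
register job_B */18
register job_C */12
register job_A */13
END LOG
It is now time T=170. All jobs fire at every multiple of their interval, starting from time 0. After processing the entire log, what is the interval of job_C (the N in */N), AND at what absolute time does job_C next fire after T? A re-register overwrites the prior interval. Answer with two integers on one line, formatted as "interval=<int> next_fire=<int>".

Answer: interval=12 next_fire=180

Derivation:
Op 1: register job_D */2 -> active={job_D:*/2}
Op 2: register job_F */11 -> active={job_D:*/2, job_F:*/11}
Op 3: register job_A */17 -> active={job_A:*/17, job_D:*/2, job_F:*/11}
Op 4: register job_C */6 -> active={job_A:*/17, job_C:*/6, job_D:*/2, job_F:*/11}
Op 5: register job_E */12 -> active={job_A:*/17, job_C:*/6, job_D:*/2, job_E:*/12, job_F:*/11}
Op 6: register job_B */18 -> active={job_A:*/17, job_B:*/18, job_C:*/6, job_D:*/2, job_E:*/12, job_F:*/11}
Op 7: register job_D */6 -> active={job_A:*/17, job_B:*/18, job_C:*/6, job_D:*/6, job_E:*/12, job_F:*/11}
Op 8: unregister job_E -> active={job_A:*/17, job_B:*/18, job_C:*/6, job_D:*/6, job_F:*/11}
Op 9: register job_B */18 -> active={job_A:*/17, job_B:*/18, job_C:*/6, job_D:*/6, job_F:*/11}
Op 10: register job_C */12 -> active={job_A:*/17, job_B:*/18, job_C:*/12, job_D:*/6, job_F:*/11}
Op 11: register job_A */13 -> active={job_A:*/13, job_B:*/18, job_C:*/12, job_D:*/6, job_F:*/11}
Final interval of job_C = 12
Next fire of job_C after T=170: (170//12+1)*12 = 180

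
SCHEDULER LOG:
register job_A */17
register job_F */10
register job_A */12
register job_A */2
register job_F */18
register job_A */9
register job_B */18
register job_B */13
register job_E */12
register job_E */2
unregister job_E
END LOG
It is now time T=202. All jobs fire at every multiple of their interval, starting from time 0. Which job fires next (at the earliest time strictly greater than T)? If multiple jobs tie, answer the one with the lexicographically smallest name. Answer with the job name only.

Op 1: register job_A */17 -> active={job_A:*/17}
Op 2: register job_F */10 -> active={job_A:*/17, job_F:*/10}
Op 3: register job_A */12 -> active={job_A:*/12, job_F:*/10}
Op 4: register job_A */2 -> active={job_A:*/2, job_F:*/10}
Op 5: register job_F */18 -> active={job_A:*/2, job_F:*/18}
Op 6: register job_A */9 -> active={job_A:*/9, job_F:*/18}
Op 7: register job_B */18 -> active={job_A:*/9, job_B:*/18, job_F:*/18}
Op 8: register job_B */13 -> active={job_A:*/9, job_B:*/13, job_F:*/18}
Op 9: register job_E */12 -> active={job_A:*/9, job_B:*/13, job_E:*/12, job_F:*/18}
Op 10: register job_E */2 -> active={job_A:*/9, job_B:*/13, job_E:*/2, job_F:*/18}
Op 11: unregister job_E -> active={job_A:*/9, job_B:*/13, job_F:*/18}
  job_A: interval 9, next fire after T=202 is 207
  job_B: interval 13, next fire after T=202 is 208
  job_F: interval 18, next fire after T=202 is 216
Earliest = 207, winner (lex tiebreak) = job_A

Answer: job_A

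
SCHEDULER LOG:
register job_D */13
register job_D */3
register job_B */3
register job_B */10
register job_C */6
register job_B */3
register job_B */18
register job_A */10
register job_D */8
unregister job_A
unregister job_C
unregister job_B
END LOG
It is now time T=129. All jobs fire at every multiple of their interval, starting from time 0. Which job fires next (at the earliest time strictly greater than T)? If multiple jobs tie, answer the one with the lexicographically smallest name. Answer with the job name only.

Op 1: register job_D */13 -> active={job_D:*/13}
Op 2: register job_D */3 -> active={job_D:*/3}
Op 3: register job_B */3 -> active={job_B:*/3, job_D:*/3}
Op 4: register job_B */10 -> active={job_B:*/10, job_D:*/3}
Op 5: register job_C */6 -> active={job_B:*/10, job_C:*/6, job_D:*/3}
Op 6: register job_B */3 -> active={job_B:*/3, job_C:*/6, job_D:*/3}
Op 7: register job_B */18 -> active={job_B:*/18, job_C:*/6, job_D:*/3}
Op 8: register job_A */10 -> active={job_A:*/10, job_B:*/18, job_C:*/6, job_D:*/3}
Op 9: register job_D */8 -> active={job_A:*/10, job_B:*/18, job_C:*/6, job_D:*/8}
Op 10: unregister job_A -> active={job_B:*/18, job_C:*/6, job_D:*/8}
Op 11: unregister job_C -> active={job_B:*/18, job_D:*/8}
Op 12: unregister job_B -> active={job_D:*/8}
  job_D: interval 8, next fire after T=129 is 136
Earliest = 136, winner (lex tiebreak) = job_D

Answer: job_D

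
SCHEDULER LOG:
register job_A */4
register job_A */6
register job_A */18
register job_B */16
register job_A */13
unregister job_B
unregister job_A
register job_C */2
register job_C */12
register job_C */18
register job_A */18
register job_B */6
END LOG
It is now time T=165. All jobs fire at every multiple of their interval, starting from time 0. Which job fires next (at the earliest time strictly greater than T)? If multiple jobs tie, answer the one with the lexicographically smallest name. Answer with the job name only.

Answer: job_B

Derivation:
Op 1: register job_A */4 -> active={job_A:*/4}
Op 2: register job_A */6 -> active={job_A:*/6}
Op 3: register job_A */18 -> active={job_A:*/18}
Op 4: register job_B */16 -> active={job_A:*/18, job_B:*/16}
Op 5: register job_A */13 -> active={job_A:*/13, job_B:*/16}
Op 6: unregister job_B -> active={job_A:*/13}
Op 7: unregister job_A -> active={}
Op 8: register job_C */2 -> active={job_C:*/2}
Op 9: register job_C */12 -> active={job_C:*/12}
Op 10: register job_C */18 -> active={job_C:*/18}
Op 11: register job_A */18 -> active={job_A:*/18, job_C:*/18}
Op 12: register job_B */6 -> active={job_A:*/18, job_B:*/6, job_C:*/18}
  job_A: interval 18, next fire after T=165 is 180
  job_B: interval 6, next fire after T=165 is 168
  job_C: interval 18, next fire after T=165 is 180
Earliest = 168, winner (lex tiebreak) = job_B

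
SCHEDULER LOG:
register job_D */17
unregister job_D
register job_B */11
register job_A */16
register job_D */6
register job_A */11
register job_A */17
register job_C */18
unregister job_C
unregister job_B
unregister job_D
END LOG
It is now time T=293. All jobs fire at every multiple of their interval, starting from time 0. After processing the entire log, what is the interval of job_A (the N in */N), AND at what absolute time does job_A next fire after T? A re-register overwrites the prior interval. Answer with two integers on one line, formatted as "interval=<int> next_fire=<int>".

Op 1: register job_D */17 -> active={job_D:*/17}
Op 2: unregister job_D -> active={}
Op 3: register job_B */11 -> active={job_B:*/11}
Op 4: register job_A */16 -> active={job_A:*/16, job_B:*/11}
Op 5: register job_D */6 -> active={job_A:*/16, job_B:*/11, job_D:*/6}
Op 6: register job_A */11 -> active={job_A:*/11, job_B:*/11, job_D:*/6}
Op 7: register job_A */17 -> active={job_A:*/17, job_B:*/11, job_D:*/6}
Op 8: register job_C */18 -> active={job_A:*/17, job_B:*/11, job_C:*/18, job_D:*/6}
Op 9: unregister job_C -> active={job_A:*/17, job_B:*/11, job_D:*/6}
Op 10: unregister job_B -> active={job_A:*/17, job_D:*/6}
Op 11: unregister job_D -> active={job_A:*/17}
Final interval of job_A = 17
Next fire of job_A after T=293: (293//17+1)*17 = 306

Answer: interval=17 next_fire=306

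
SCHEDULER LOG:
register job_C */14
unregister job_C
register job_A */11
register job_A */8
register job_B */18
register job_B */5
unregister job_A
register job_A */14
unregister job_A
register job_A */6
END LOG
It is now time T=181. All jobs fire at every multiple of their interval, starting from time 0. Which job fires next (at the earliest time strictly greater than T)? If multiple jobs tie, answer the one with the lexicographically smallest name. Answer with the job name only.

Answer: job_B

Derivation:
Op 1: register job_C */14 -> active={job_C:*/14}
Op 2: unregister job_C -> active={}
Op 3: register job_A */11 -> active={job_A:*/11}
Op 4: register job_A */8 -> active={job_A:*/8}
Op 5: register job_B */18 -> active={job_A:*/8, job_B:*/18}
Op 6: register job_B */5 -> active={job_A:*/8, job_B:*/5}
Op 7: unregister job_A -> active={job_B:*/5}
Op 8: register job_A */14 -> active={job_A:*/14, job_B:*/5}
Op 9: unregister job_A -> active={job_B:*/5}
Op 10: register job_A */6 -> active={job_A:*/6, job_B:*/5}
  job_A: interval 6, next fire after T=181 is 186
  job_B: interval 5, next fire after T=181 is 185
Earliest = 185, winner (lex tiebreak) = job_B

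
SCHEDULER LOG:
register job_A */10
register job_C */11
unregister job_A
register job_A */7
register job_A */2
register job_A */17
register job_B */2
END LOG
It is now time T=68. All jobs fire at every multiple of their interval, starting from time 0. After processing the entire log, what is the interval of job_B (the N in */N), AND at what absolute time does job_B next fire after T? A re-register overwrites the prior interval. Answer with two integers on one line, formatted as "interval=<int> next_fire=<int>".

Answer: interval=2 next_fire=70

Derivation:
Op 1: register job_A */10 -> active={job_A:*/10}
Op 2: register job_C */11 -> active={job_A:*/10, job_C:*/11}
Op 3: unregister job_A -> active={job_C:*/11}
Op 4: register job_A */7 -> active={job_A:*/7, job_C:*/11}
Op 5: register job_A */2 -> active={job_A:*/2, job_C:*/11}
Op 6: register job_A */17 -> active={job_A:*/17, job_C:*/11}
Op 7: register job_B */2 -> active={job_A:*/17, job_B:*/2, job_C:*/11}
Final interval of job_B = 2
Next fire of job_B after T=68: (68//2+1)*2 = 70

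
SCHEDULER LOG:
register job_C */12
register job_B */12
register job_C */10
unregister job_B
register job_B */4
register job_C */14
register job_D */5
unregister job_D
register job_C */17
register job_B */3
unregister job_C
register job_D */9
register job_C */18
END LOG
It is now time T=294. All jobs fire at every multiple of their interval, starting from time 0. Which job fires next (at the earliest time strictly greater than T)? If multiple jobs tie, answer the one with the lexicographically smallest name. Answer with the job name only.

Answer: job_B

Derivation:
Op 1: register job_C */12 -> active={job_C:*/12}
Op 2: register job_B */12 -> active={job_B:*/12, job_C:*/12}
Op 3: register job_C */10 -> active={job_B:*/12, job_C:*/10}
Op 4: unregister job_B -> active={job_C:*/10}
Op 5: register job_B */4 -> active={job_B:*/4, job_C:*/10}
Op 6: register job_C */14 -> active={job_B:*/4, job_C:*/14}
Op 7: register job_D */5 -> active={job_B:*/4, job_C:*/14, job_D:*/5}
Op 8: unregister job_D -> active={job_B:*/4, job_C:*/14}
Op 9: register job_C */17 -> active={job_B:*/4, job_C:*/17}
Op 10: register job_B */3 -> active={job_B:*/3, job_C:*/17}
Op 11: unregister job_C -> active={job_B:*/3}
Op 12: register job_D */9 -> active={job_B:*/3, job_D:*/9}
Op 13: register job_C */18 -> active={job_B:*/3, job_C:*/18, job_D:*/9}
  job_B: interval 3, next fire after T=294 is 297
  job_C: interval 18, next fire after T=294 is 306
  job_D: interval 9, next fire after T=294 is 297
Earliest = 297, winner (lex tiebreak) = job_B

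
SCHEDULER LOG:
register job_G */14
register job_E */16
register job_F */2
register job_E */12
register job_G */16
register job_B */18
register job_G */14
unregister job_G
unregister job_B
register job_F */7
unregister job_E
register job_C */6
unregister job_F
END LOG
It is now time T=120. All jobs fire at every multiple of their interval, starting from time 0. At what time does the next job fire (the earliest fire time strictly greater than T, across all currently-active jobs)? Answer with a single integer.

Answer: 126

Derivation:
Op 1: register job_G */14 -> active={job_G:*/14}
Op 2: register job_E */16 -> active={job_E:*/16, job_G:*/14}
Op 3: register job_F */2 -> active={job_E:*/16, job_F:*/2, job_G:*/14}
Op 4: register job_E */12 -> active={job_E:*/12, job_F:*/2, job_G:*/14}
Op 5: register job_G */16 -> active={job_E:*/12, job_F:*/2, job_G:*/16}
Op 6: register job_B */18 -> active={job_B:*/18, job_E:*/12, job_F:*/2, job_G:*/16}
Op 7: register job_G */14 -> active={job_B:*/18, job_E:*/12, job_F:*/2, job_G:*/14}
Op 8: unregister job_G -> active={job_B:*/18, job_E:*/12, job_F:*/2}
Op 9: unregister job_B -> active={job_E:*/12, job_F:*/2}
Op 10: register job_F */7 -> active={job_E:*/12, job_F:*/7}
Op 11: unregister job_E -> active={job_F:*/7}
Op 12: register job_C */6 -> active={job_C:*/6, job_F:*/7}
Op 13: unregister job_F -> active={job_C:*/6}
  job_C: interval 6, next fire after T=120 is 126
Earliest fire time = 126 (job job_C)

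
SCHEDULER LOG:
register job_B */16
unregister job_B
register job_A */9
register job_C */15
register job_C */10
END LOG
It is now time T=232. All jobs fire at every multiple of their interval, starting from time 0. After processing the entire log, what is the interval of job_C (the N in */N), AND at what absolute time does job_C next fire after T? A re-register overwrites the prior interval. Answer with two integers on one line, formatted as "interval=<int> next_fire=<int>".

Answer: interval=10 next_fire=240

Derivation:
Op 1: register job_B */16 -> active={job_B:*/16}
Op 2: unregister job_B -> active={}
Op 3: register job_A */9 -> active={job_A:*/9}
Op 4: register job_C */15 -> active={job_A:*/9, job_C:*/15}
Op 5: register job_C */10 -> active={job_A:*/9, job_C:*/10}
Final interval of job_C = 10
Next fire of job_C after T=232: (232//10+1)*10 = 240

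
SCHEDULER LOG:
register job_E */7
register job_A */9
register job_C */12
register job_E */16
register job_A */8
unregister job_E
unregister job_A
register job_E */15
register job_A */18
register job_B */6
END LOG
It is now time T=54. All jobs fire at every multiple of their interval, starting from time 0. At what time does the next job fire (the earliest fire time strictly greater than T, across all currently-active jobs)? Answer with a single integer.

Answer: 60

Derivation:
Op 1: register job_E */7 -> active={job_E:*/7}
Op 2: register job_A */9 -> active={job_A:*/9, job_E:*/7}
Op 3: register job_C */12 -> active={job_A:*/9, job_C:*/12, job_E:*/7}
Op 4: register job_E */16 -> active={job_A:*/9, job_C:*/12, job_E:*/16}
Op 5: register job_A */8 -> active={job_A:*/8, job_C:*/12, job_E:*/16}
Op 6: unregister job_E -> active={job_A:*/8, job_C:*/12}
Op 7: unregister job_A -> active={job_C:*/12}
Op 8: register job_E */15 -> active={job_C:*/12, job_E:*/15}
Op 9: register job_A */18 -> active={job_A:*/18, job_C:*/12, job_E:*/15}
Op 10: register job_B */6 -> active={job_A:*/18, job_B:*/6, job_C:*/12, job_E:*/15}
  job_A: interval 18, next fire after T=54 is 72
  job_B: interval 6, next fire after T=54 is 60
  job_C: interval 12, next fire after T=54 is 60
  job_E: interval 15, next fire after T=54 is 60
Earliest fire time = 60 (job job_B)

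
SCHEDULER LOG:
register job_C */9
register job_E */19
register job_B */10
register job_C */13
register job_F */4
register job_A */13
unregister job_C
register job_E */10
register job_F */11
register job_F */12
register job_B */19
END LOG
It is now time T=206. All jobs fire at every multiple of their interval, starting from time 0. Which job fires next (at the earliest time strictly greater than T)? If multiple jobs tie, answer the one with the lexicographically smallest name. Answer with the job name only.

Op 1: register job_C */9 -> active={job_C:*/9}
Op 2: register job_E */19 -> active={job_C:*/9, job_E:*/19}
Op 3: register job_B */10 -> active={job_B:*/10, job_C:*/9, job_E:*/19}
Op 4: register job_C */13 -> active={job_B:*/10, job_C:*/13, job_E:*/19}
Op 5: register job_F */4 -> active={job_B:*/10, job_C:*/13, job_E:*/19, job_F:*/4}
Op 6: register job_A */13 -> active={job_A:*/13, job_B:*/10, job_C:*/13, job_E:*/19, job_F:*/4}
Op 7: unregister job_C -> active={job_A:*/13, job_B:*/10, job_E:*/19, job_F:*/4}
Op 8: register job_E */10 -> active={job_A:*/13, job_B:*/10, job_E:*/10, job_F:*/4}
Op 9: register job_F */11 -> active={job_A:*/13, job_B:*/10, job_E:*/10, job_F:*/11}
Op 10: register job_F */12 -> active={job_A:*/13, job_B:*/10, job_E:*/10, job_F:*/12}
Op 11: register job_B */19 -> active={job_A:*/13, job_B:*/19, job_E:*/10, job_F:*/12}
  job_A: interval 13, next fire after T=206 is 208
  job_B: interval 19, next fire after T=206 is 209
  job_E: interval 10, next fire after T=206 is 210
  job_F: interval 12, next fire after T=206 is 216
Earliest = 208, winner (lex tiebreak) = job_A

Answer: job_A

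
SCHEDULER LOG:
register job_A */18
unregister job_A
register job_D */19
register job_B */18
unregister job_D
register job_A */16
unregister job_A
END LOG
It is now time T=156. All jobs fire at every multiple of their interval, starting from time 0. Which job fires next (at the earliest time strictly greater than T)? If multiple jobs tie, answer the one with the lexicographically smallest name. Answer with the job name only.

Answer: job_B

Derivation:
Op 1: register job_A */18 -> active={job_A:*/18}
Op 2: unregister job_A -> active={}
Op 3: register job_D */19 -> active={job_D:*/19}
Op 4: register job_B */18 -> active={job_B:*/18, job_D:*/19}
Op 5: unregister job_D -> active={job_B:*/18}
Op 6: register job_A */16 -> active={job_A:*/16, job_B:*/18}
Op 7: unregister job_A -> active={job_B:*/18}
  job_B: interval 18, next fire after T=156 is 162
Earliest = 162, winner (lex tiebreak) = job_B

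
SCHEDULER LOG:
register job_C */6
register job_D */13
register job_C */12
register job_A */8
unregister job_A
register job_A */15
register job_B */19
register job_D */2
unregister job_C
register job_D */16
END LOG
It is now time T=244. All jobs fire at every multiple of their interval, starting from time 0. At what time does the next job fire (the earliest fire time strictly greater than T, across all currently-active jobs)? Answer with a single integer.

Answer: 247

Derivation:
Op 1: register job_C */6 -> active={job_C:*/6}
Op 2: register job_D */13 -> active={job_C:*/6, job_D:*/13}
Op 3: register job_C */12 -> active={job_C:*/12, job_D:*/13}
Op 4: register job_A */8 -> active={job_A:*/8, job_C:*/12, job_D:*/13}
Op 5: unregister job_A -> active={job_C:*/12, job_D:*/13}
Op 6: register job_A */15 -> active={job_A:*/15, job_C:*/12, job_D:*/13}
Op 7: register job_B */19 -> active={job_A:*/15, job_B:*/19, job_C:*/12, job_D:*/13}
Op 8: register job_D */2 -> active={job_A:*/15, job_B:*/19, job_C:*/12, job_D:*/2}
Op 9: unregister job_C -> active={job_A:*/15, job_B:*/19, job_D:*/2}
Op 10: register job_D */16 -> active={job_A:*/15, job_B:*/19, job_D:*/16}
  job_A: interval 15, next fire after T=244 is 255
  job_B: interval 19, next fire after T=244 is 247
  job_D: interval 16, next fire after T=244 is 256
Earliest fire time = 247 (job job_B)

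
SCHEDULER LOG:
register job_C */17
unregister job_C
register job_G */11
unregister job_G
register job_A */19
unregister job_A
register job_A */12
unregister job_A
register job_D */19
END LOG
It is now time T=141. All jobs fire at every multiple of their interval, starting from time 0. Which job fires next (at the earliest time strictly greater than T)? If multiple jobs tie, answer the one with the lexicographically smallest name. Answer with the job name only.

Op 1: register job_C */17 -> active={job_C:*/17}
Op 2: unregister job_C -> active={}
Op 3: register job_G */11 -> active={job_G:*/11}
Op 4: unregister job_G -> active={}
Op 5: register job_A */19 -> active={job_A:*/19}
Op 6: unregister job_A -> active={}
Op 7: register job_A */12 -> active={job_A:*/12}
Op 8: unregister job_A -> active={}
Op 9: register job_D */19 -> active={job_D:*/19}
  job_D: interval 19, next fire after T=141 is 152
Earliest = 152, winner (lex tiebreak) = job_D

Answer: job_D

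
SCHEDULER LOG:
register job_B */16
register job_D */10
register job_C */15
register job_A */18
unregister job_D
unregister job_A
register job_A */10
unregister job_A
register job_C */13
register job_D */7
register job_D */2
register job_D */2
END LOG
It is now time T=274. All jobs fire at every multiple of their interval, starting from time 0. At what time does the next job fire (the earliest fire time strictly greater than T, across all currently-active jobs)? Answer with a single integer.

Answer: 276

Derivation:
Op 1: register job_B */16 -> active={job_B:*/16}
Op 2: register job_D */10 -> active={job_B:*/16, job_D:*/10}
Op 3: register job_C */15 -> active={job_B:*/16, job_C:*/15, job_D:*/10}
Op 4: register job_A */18 -> active={job_A:*/18, job_B:*/16, job_C:*/15, job_D:*/10}
Op 5: unregister job_D -> active={job_A:*/18, job_B:*/16, job_C:*/15}
Op 6: unregister job_A -> active={job_B:*/16, job_C:*/15}
Op 7: register job_A */10 -> active={job_A:*/10, job_B:*/16, job_C:*/15}
Op 8: unregister job_A -> active={job_B:*/16, job_C:*/15}
Op 9: register job_C */13 -> active={job_B:*/16, job_C:*/13}
Op 10: register job_D */7 -> active={job_B:*/16, job_C:*/13, job_D:*/7}
Op 11: register job_D */2 -> active={job_B:*/16, job_C:*/13, job_D:*/2}
Op 12: register job_D */2 -> active={job_B:*/16, job_C:*/13, job_D:*/2}
  job_B: interval 16, next fire after T=274 is 288
  job_C: interval 13, next fire after T=274 is 286
  job_D: interval 2, next fire after T=274 is 276
Earliest fire time = 276 (job job_D)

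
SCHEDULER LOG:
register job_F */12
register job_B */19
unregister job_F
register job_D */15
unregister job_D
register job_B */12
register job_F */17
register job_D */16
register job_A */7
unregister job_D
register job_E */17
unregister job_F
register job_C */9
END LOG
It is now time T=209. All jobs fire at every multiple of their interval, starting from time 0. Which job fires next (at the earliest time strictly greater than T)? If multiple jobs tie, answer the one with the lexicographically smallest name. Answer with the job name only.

Answer: job_A

Derivation:
Op 1: register job_F */12 -> active={job_F:*/12}
Op 2: register job_B */19 -> active={job_B:*/19, job_F:*/12}
Op 3: unregister job_F -> active={job_B:*/19}
Op 4: register job_D */15 -> active={job_B:*/19, job_D:*/15}
Op 5: unregister job_D -> active={job_B:*/19}
Op 6: register job_B */12 -> active={job_B:*/12}
Op 7: register job_F */17 -> active={job_B:*/12, job_F:*/17}
Op 8: register job_D */16 -> active={job_B:*/12, job_D:*/16, job_F:*/17}
Op 9: register job_A */7 -> active={job_A:*/7, job_B:*/12, job_D:*/16, job_F:*/17}
Op 10: unregister job_D -> active={job_A:*/7, job_B:*/12, job_F:*/17}
Op 11: register job_E */17 -> active={job_A:*/7, job_B:*/12, job_E:*/17, job_F:*/17}
Op 12: unregister job_F -> active={job_A:*/7, job_B:*/12, job_E:*/17}
Op 13: register job_C */9 -> active={job_A:*/7, job_B:*/12, job_C:*/9, job_E:*/17}
  job_A: interval 7, next fire after T=209 is 210
  job_B: interval 12, next fire after T=209 is 216
  job_C: interval 9, next fire after T=209 is 216
  job_E: interval 17, next fire after T=209 is 221
Earliest = 210, winner (lex tiebreak) = job_A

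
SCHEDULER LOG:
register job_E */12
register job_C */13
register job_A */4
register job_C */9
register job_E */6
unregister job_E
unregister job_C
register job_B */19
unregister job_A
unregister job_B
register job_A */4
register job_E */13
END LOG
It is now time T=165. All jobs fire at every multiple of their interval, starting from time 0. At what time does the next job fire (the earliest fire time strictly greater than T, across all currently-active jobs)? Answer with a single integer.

Op 1: register job_E */12 -> active={job_E:*/12}
Op 2: register job_C */13 -> active={job_C:*/13, job_E:*/12}
Op 3: register job_A */4 -> active={job_A:*/4, job_C:*/13, job_E:*/12}
Op 4: register job_C */9 -> active={job_A:*/4, job_C:*/9, job_E:*/12}
Op 5: register job_E */6 -> active={job_A:*/4, job_C:*/9, job_E:*/6}
Op 6: unregister job_E -> active={job_A:*/4, job_C:*/9}
Op 7: unregister job_C -> active={job_A:*/4}
Op 8: register job_B */19 -> active={job_A:*/4, job_B:*/19}
Op 9: unregister job_A -> active={job_B:*/19}
Op 10: unregister job_B -> active={}
Op 11: register job_A */4 -> active={job_A:*/4}
Op 12: register job_E */13 -> active={job_A:*/4, job_E:*/13}
  job_A: interval 4, next fire after T=165 is 168
  job_E: interval 13, next fire after T=165 is 169
Earliest fire time = 168 (job job_A)

Answer: 168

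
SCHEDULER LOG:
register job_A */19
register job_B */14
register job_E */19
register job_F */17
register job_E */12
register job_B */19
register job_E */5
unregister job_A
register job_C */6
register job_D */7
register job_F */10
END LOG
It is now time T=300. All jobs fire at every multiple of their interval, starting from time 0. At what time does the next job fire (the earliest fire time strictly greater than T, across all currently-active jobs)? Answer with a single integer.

Op 1: register job_A */19 -> active={job_A:*/19}
Op 2: register job_B */14 -> active={job_A:*/19, job_B:*/14}
Op 3: register job_E */19 -> active={job_A:*/19, job_B:*/14, job_E:*/19}
Op 4: register job_F */17 -> active={job_A:*/19, job_B:*/14, job_E:*/19, job_F:*/17}
Op 5: register job_E */12 -> active={job_A:*/19, job_B:*/14, job_E:*/12, job_F:*/17}
Op 6: register job_B */19 -> active={job_A:*/19, job_B:*/19, job_E:*/12, job_F:*/17}
Op 7: register job_E */5 -> active={job_A:*/19, job_B:*/19, job_E:*/5, job_F:*/17}
Op 8: unregister job_A -> active={job_B:*/19, job_E:*/5, job_F:*/17}
Op 9: register job_C */6 -> active={job_B:*/19, job_C:*/6, job_E:*/5, job_F:*/17}
Op 10: register job_D */7 -> active={job_B:*/19, job_C:*/6, job_D:*/7, job_E:*/5, job_F:*/17}
Op 11: register job_F */10 -> active={job_B:*/19, job_C:*/6, job_D:*/7, job_E:*/5, job_F:*/10}
  job_B: interval 19, next fire after T=300 is 304
  job_C: interval 6, next fire after T=300 is 306
  job_D: interval 7, next fire after T=300 is 301
  job_E: interval 5, next fire after T=300 is 305
  job_F: interval 10, next fire after T=300 is 310
Earliest fire time = 301 (job job_D)

Answer: 301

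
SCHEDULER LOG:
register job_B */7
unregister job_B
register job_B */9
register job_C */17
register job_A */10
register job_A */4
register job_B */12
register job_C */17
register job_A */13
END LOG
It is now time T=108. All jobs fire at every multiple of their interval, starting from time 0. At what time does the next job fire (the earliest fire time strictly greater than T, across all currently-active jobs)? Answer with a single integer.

Op 1: register job_B */7 -> active={job_B:*/7}
Op 2: unregister job_B -> active={}
Op 3: register job_B */9 -> active={job_B:*/9}
Op 4: register job_C */17 -> active={job_B:*/9, job_C:*/17}
Op 5: register job_A */10 -> active={job_A:*/10, job_B:*/9, job_C:*/17}
Op 6: register job_A */4 -> active={job_A:*/4, job_B:*/9, job_C:*/17}
Op 7: register job_B */12 -> active={job_A:*/4, job_B:*/12, job_C:*/17}
Op 8: register job_C */17 -> active={job_A:*/4, job_B:*/12, job_C:*/17}
Op 9: register job_A */13 -> active={job_A:*/13, job_B:*/12, job_C:*/17}
  job_A: interval 13, next fire after T=108 is 117
  job_B: interval 12, next fire after T=108 is 120
  job_C: interval 17, next fire after T=108 is 119
Earliest fire time = 117 (job job_A)

Answer: 117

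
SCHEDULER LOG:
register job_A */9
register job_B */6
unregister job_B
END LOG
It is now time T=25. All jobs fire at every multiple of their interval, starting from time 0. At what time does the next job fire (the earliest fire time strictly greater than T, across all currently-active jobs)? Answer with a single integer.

Answer: 27

Derivation:
Op 1: register job_A */9 -> active={job_A:*/9}
Op 2: register job_B */6 -> active={job_A:*/9, job_B:*/6}
Op 3: unregister job_B -> active={job_A:*/9}
  job_A: interval 9, next fire after T=25 is 27
Earliest fire time = 27 (job job_A)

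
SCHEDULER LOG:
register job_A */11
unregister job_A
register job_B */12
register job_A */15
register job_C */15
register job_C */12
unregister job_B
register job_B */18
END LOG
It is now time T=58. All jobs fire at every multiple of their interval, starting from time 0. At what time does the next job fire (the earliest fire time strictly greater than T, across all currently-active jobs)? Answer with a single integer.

Op 1: register job_A */11 -> active={job_A:*/11}
Op 2: unregister job_A -> active={}
Op 3: register job_B */12 -> active={job_B:*/12}
Op 4: register job_A */15 -> active={job_A:*/15, job_B:*/12}
Op 5: register job_C */15 -> active={job_A:*/15, job_B:*/12, job_C:*/15}
Op 6: register job_C */12 -> active={job_A:*/15, job_B:*/12, job_C:*/12}
Op 7: unregister job_B -> active={job_A:*/15, job_C:*/12}
Op 8: register job_B */18 -> active={job_A:*/15, job_B:*/18, job_C:*/12}
  job_A: interval 15, next fire after T=58 is 60
  job_B: interval 18, next fire after T=58 is 72
  job_C: interval 12, next fire after T=58 is 60
Earliest fire time = 60 (job job_A)

Answer: 60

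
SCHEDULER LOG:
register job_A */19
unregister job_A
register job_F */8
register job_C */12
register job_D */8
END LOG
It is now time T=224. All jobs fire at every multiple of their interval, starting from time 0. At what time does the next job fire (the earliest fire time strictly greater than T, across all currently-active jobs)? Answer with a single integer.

Op 1: register job_A */19 -> active={job_A:*/19}
Op 2: unregister job_A -> active={}
Op 3: register job_F */8 -> active={job_F:*/8}
Op 4: register job_C */12 -> active={job_C:*/12, job_F:*/8}
Op 5: register job_D */8 -> active={job_C:*/12, job_D:*/8, job_F:*/8}
  job_C: interval 12, next fire after T=224 is 228
  job_D: interval 8, next fire after T=224 is 232
  job_F: interval 8, next fire after T=224 is 232
Earliest fire time = 228 (job job_C)

Answer: 228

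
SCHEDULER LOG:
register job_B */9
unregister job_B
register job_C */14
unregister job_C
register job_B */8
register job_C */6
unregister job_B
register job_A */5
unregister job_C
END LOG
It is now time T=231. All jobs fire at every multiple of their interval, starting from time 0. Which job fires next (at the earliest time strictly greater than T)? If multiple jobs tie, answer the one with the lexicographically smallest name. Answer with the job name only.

Op 1: register job_B */9 -> active={job_B:*/9}
Op 2: unregister job_B -> active={}
Op 3: register job_C */14 -> active={job_C:*/14}
Op 4: unregister job_C -> active={}
Op 5: register job_B */8 -> active={job_B:*/8}
Op 6: register job_C */6 -> active={job_B:*/8, job_C:*/6}
Op 7: unregister job_B -> active={job_C:*/6}
Op 8: register job_A */5 -> active={job_A:*/5, job_C:*/6}
Op 9: unregister job_C -> active={job_A:*/5}
  job_A: interval 5, next fire after T=231 is 235
Earliest = 235, winner (lex tiebreak) = job_A

Answer: job_A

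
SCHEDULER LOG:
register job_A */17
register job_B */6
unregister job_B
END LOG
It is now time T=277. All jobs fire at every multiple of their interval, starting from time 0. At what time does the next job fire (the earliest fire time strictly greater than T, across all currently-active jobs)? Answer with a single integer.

Op 1: register job_A */17 -> active={job_A:*/17}
Op 2: register job_B */6 -> active={job_A:*/17, job_B:*/6}
Op 3: unregister job_B -> active={job_A:*/17}
  job_A: interval 17, next fire after T=277 is 289
Earliest fire time = 289 (job job_A)

Answer: 289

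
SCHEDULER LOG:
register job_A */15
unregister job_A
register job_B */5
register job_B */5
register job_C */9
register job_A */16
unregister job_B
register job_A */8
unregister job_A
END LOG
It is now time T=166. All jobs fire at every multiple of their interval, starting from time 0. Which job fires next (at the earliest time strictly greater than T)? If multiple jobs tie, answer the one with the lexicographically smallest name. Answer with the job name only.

Op 1: register job_A */15 -> active={job_A:*/15}
Op 2: unregister job_A -> active={}
Op 3: register job_B */5 -> active={job_B:*/5}
Op 4: register job_B */5 -> active={job_B:*/5}
Op 5: register job_C */9 -> active={job_B:*/5, job_C:*/9}
Op 6: register job_A */16 -> active={job_A:*/16, job_B:*/5, job_C:*/9}
Op 7: unregister job_B -> active={job_A:*/16, job_C:*/9}
Op 8: register job_A */8 -> active={job_A:*/8, job_C:*/9}
Op 9: unregister job_A -> active={job_C:*/9}
  job_C: interval 9, next fire after T=166 is 171
Earliest = 171, winner (lex tiebreak) = job_C

Answer: job_C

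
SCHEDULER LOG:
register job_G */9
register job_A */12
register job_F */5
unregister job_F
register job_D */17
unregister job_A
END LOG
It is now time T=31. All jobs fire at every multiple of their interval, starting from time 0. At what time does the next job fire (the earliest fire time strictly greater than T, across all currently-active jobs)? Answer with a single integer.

Answer: 34

Derivation:
Op 1: register job_G */9 -> active={job_G:*/9}
Op 2: register job_A */12 -> active={job_A:*/12, job_G:*/9}
Op 3: register job_F */5 -> active={job_A:*/12, job_F:*/5, job_G:*/9}
Op 4: unregister job_F -> active={job_A:*/12, job_G:*/9}
Op 5: register job_D */17 -> active={job_A:*/12, job_D:*/17, job_G:*/9}
Op 6: unregister job_A -> active={job_D:*/17, job_G:*/9}
  job_D: interval 17, next fire after T=31 is 34
  job_G: interval 9, next fire after T=31 is 36
Earliest fire time = 34 (job job_D)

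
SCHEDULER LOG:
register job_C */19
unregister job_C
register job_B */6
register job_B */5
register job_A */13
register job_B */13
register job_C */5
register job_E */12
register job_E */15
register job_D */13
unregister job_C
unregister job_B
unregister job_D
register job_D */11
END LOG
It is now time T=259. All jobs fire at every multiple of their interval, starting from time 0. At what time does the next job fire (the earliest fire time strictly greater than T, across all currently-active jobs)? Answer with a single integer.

Op 1: register job_C */19 -> active={job_C:*/19}
Op 2: unregister job_C -> active={}
Op 3: register job_B */6 -> active={job_B:*/6}
Op 4: register job_B */5 -> active={job_B:*/5}
Op 5: register job_A */13 -> active={job_A:*/13, job_B:*/5}
Op 6: register job_B */13 -> active={job_A:*/13, job_B:*/13}
Op 7: register job_C */5 -> active={job_A:*/13, job_B:*/13, job_C:*/5}
Op 8: register job_E */12 -> active={job_A:*/13, job_B:*/13, job_C:*/5, job_E:*/12}
Op 9: register job_E */15 -> active={job_A:*/13, job_B:*/13, job_C:*/5, job_E:*/15}
Op 10: register job_D */13 -> active={job_A:*/13, job_B:*/13, job_C:*/5, job_D:*/13, job_E:*/15}
Op 11: unregister job_C -> active={job_A:*/13, job_B:*/13, job_D:*/13, job_E:*/15}
Op 12: unregister job_B -> active={job_A:*/13, job_D:*/13, job_E:*/15}
Op 13: unregister job_D -> active={job_A:*/13, job_E:*/15}
Op 14: register job_D */11 -> active={job_A:*/13, job_D:*/11, job_E:*/15}
  job_A: interval 13, next fire after T=259 is 260
  job_D: interval 11, next fire after T=259 is 264
  job_E: interval 15, next fire after T=259 is 270
Earliest fire time = 260 (job job_A)

Answer: 260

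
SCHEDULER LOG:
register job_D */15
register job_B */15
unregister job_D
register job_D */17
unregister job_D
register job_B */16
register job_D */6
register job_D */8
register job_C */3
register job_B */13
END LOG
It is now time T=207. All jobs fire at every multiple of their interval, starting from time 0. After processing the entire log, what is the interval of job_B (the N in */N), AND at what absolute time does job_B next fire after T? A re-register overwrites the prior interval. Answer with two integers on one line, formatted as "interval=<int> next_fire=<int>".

Op 1: register job_D */15 -> active={job_D:*/15}
Op 2: register job_B */15 -> active={job_B:*/15, job_D:*/15}
Op 3: unregister job_D -> active={job_B:*/15}
Op 4: register job_D */17 -> active={job_B:*/15, job_D:*/17}
Op 5: unregister job_D -> active={job_B:*/15}
Op 6: register job_B */16 -> active={job_B:*/16}
Op 7: register job_D */6 -> active={job_B:*/16, job_D:*/6}
Op 8: register job_D */8 -> active={job_B:*/16, job_D:*/8}
Op 9: register job_C */3 -> active={job_B:*/16, job_C:*/3, job_D:*/8}
Op 10: register job_B */13 -> active={job_B:*/13, job_C:*/3, job_D:*/8}
Final interval of job_B = 13
Next fire of job_B after T=207: (207//13+1)*13 = 208

Answer: interval=13 next_fire=208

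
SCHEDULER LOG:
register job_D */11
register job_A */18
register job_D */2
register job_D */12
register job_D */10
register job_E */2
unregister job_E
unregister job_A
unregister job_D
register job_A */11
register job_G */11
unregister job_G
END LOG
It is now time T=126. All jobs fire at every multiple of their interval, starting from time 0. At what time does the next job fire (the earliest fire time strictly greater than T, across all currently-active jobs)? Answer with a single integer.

Op 1: register job_D */11 -> active={job_D:*/11}
Op 2: register job_A */18 -> active={job_A:*/18, job_D:*/11}
Op 3: register job_D */2 -> active={job_A:*/18, job_D:*/2}
Op 4: register job_D */12 -> active={job_A:*/18, job_D:*/12}
Op 5: register job_D */10 -> active={job_A:*/18, job_D:*/10}
Op 6: register job_E */2 -> active={job_A:*/18, job_D:*/10, job_E:*/2}
Op 7: unregister job_E -> active={job_A:*/18, job_D:*/10}
Op 8: unregister job_A -> active={job_D:*/10}
Op 9: unregister job_D -> active={}
Op 10: register job_A */11 -> active={job_A:*/11}
Op 11: register job_G */11 -> active={job_A:*/11, job_G:*/11}
Op 12: unregister job_G -> active={job_A:*/11}
  job_A: interval 11, next fire after T=126 is 132
Earliest fire time = 132 (job job_A)

Answer: 132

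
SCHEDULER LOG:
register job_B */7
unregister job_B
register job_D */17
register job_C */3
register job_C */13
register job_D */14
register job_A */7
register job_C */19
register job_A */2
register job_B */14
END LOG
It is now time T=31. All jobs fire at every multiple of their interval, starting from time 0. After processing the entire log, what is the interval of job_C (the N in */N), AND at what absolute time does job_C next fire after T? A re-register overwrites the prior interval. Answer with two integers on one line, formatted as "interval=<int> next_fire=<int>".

Answer: interval=19 next_fire=38

Derivation:
Op 1: register job_B */7 -> active={job_B:*/7}
Op 2: unregister job_B -> active={}
Op 3: register job_D */17 -> active={job_D:*/17}
Op 4: register job_C */3 -> active={job_C:*/3, job_D:*/17}
Op 5: register job_C */13 -> active={job_C:*/13, job_D:*/17}
Op 6: register job_D */14 -> active={job_C:*/13, job_D:*/14}
Op 7: register job_A */7 -> active={job_A:*/7, job_C:*/13, job_D:*/14}
Op 8: register job_C */19 -> active={job_A:*/7, job_C:*/19, job_D:*/14}
Op 9: register job_A */2 -> active={job_A:*/2, job_C:*/19, job_D:*/14}
Op 10: register job_B */14 -> active={job_A:*/2, job_B:*/14, job_C:*/19, job_D:*/14}
Final interval of job_C = 19
Next fire of job_C after T=31: (31//19+1)*19 = 38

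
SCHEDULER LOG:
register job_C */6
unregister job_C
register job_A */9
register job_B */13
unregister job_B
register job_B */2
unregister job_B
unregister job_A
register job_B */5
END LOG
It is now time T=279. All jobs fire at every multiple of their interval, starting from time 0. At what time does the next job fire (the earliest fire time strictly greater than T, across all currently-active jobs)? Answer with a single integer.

Answer: 280

Derivation:
Op 1: register job_C */6 -> active={job_C:*/6}
Op 2: unregister job_C -> active={}
Op 3: register job_A */9 -> active={job_A:*/9}
Op 4: register job_B */13 -> active={job_A:*/9, job_B:*/13}
Op 5: unregister job_B -> active={job_A:*/9}
Op 6: register job_B */2 -> active={job_A:*/9, job_B:*/2}
Op 7: unregister job_B -> active={job_A:*/9}
Op 8: unregister job_A -> active={}
Op 9: register job_B */5 -> active={job_B:*/5}
  job_B: interval 5, next fire after T=279 is 280
Earliest fire time = 280 (job job_B)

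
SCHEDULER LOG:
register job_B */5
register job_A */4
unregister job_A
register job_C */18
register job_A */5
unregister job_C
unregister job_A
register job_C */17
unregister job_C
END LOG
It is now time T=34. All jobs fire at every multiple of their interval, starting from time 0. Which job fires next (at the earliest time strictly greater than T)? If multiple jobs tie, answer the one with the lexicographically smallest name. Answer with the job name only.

Answer: job_B

Derivation:
Op 1: register job_B */5 -> active={job_B:*/5}
Op 2: register job_A */4 -> active={job_A:*/4, job_B:*/5}
Op 3: unregister job_A -> active={job_B:*/5}
Op 4: register job_C */18 -> active={job_B:*/5, job_C:*/18}
Op 5: register job_A */5 -> active={job_A:*/5, job_B:*/5, job_C:*/18}
Op 6: unregister job_C -> active={job_A:*/5, job_B:*/5}
Op 7: unregister job_A -> active={job_B:*/5}
Op 8: register job_C */17 -> active={job_B:*/5, job_C:*/17}
Op 9: unregister job_C -> active={job_B:*/5}
  job_B: interval 5, next fire after T=34 is 35
Earliest = 35, winner (lex tiebreak) = job_B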